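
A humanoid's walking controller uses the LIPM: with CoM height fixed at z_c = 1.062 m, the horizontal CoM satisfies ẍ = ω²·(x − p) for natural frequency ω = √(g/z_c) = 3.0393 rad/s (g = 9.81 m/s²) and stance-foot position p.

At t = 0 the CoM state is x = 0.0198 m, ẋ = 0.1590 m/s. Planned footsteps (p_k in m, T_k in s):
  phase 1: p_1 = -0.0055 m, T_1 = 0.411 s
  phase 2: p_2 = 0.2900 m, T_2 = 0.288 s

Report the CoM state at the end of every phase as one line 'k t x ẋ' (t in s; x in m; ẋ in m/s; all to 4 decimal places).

1 0.4110 0.1260 0.4231
2 0.6990 0.1970 0.1015

phase 1: p=-0.0055, T=0.411, ωT=1.249152, cosh=1.887067, sinh=1.600319; start (x,ẋ)=(0.019800, 0.159000) → end (x,ẋ)=(0.125963, 0.423099)
phase 2: p=0.2900, T=0.288, ωT=0.875318, cosh=1.408184, sinh=0.991455; start (x,ẋ)=(0.125963, 0.423099) → end (x,ẋ)=(0.197025, 0.101504)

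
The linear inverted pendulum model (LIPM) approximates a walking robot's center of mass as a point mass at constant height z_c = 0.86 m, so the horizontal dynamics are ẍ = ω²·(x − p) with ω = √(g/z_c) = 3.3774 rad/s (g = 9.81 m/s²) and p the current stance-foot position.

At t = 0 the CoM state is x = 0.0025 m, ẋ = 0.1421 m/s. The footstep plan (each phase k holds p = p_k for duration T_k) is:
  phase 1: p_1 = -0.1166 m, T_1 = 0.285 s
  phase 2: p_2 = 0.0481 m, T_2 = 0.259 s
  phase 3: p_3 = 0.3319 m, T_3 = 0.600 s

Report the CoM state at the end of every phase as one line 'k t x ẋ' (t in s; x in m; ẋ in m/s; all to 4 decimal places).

1 0.2850 0.1091 0.6630
2 0.5440 0.3285 1.1374
3 1.1440 1.5739 4.3462

phase 1: p=-0.1166, T=0.285, ωT=0.962559, cosh=1.500151, sinh=1.118237; start (x,ẋ)=(0.002500, 0.142100) → end (x,ẋ)=(0.109116, 0.662980)
phase 2: p=0.0481, T=0.259, ωT=0.874747, cosh=1.407618, sinh=0.990650; start (x,ẋ)=(0.109116, 0.662980) → end (x,ẋ)=(0.328452, 1.137373)
phase 3: p=0.3319, T=0.600, ωT=2.026440, cosh=3.859416, sinh=3.727612; start (x,ẋ)=(0.328452, 1.137373) → end (x,ẋ)=(1.573902, 4.346182)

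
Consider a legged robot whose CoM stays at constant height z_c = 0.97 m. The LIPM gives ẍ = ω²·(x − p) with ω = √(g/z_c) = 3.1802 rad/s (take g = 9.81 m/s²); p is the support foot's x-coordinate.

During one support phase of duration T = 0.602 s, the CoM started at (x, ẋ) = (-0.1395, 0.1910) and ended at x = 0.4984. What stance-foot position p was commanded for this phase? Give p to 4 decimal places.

p = -0.3174

ωT = 3.1802·0.602 = 1.914480; cosh(ωT) = 3.465416, sinh(ωT) = 3.317997
x(T) = p + (x₀−p)·cosh(ωT) + (ẋ₀/ω)·sinh(ωT) ⇒ p·(1 − cosh) = x(T) − x₀·cosh − (ẋ₀/ω)·sinh
numerator   = 0.4984 − (-0.1395)·3.465416 − (0.1910/3.1802)·3.317997 = 0.782550
denominator = 1 − 3.465416 = -2.465416
p = 0.782550 / -2.465416 = -0.3174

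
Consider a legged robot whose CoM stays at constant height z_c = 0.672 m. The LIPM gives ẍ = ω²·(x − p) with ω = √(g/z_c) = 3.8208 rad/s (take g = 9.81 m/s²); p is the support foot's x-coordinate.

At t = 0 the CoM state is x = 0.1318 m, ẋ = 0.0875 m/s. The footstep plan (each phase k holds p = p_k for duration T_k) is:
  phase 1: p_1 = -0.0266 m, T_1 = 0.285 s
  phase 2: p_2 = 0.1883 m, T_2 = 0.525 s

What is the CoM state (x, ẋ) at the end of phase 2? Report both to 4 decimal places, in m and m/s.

x = 1.3802, ẋ = 4.6409

phase 1: p=-0.0266, T=0.285, ωT=1.088928, cosh=1.653832, sinh=1.317255; start (x,ẋ)=(0.131800, 0.087500) → end (x,ẋ)=(0.265533, 0.941933)
phase 2: p=0.1883, T=0.525, ωT=2.005920, cosh=3.783733, sinh=3.649196; start (x,ẋ)=(0.265533, 0.941933) → end (x,ẋ)=(1.380158, 4.640875)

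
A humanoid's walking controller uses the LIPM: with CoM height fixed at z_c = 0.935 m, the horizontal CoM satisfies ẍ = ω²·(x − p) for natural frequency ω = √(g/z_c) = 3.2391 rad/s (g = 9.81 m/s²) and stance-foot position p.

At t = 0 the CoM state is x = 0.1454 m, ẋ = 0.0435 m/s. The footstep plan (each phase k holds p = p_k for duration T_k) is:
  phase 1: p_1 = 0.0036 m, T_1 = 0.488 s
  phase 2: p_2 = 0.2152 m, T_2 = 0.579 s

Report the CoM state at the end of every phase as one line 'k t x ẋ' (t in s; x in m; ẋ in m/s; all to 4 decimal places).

1 0.4880 0.3939 1.1786
2 1.0670 1.9707 5.7782

phase 1: p=0.0036, T=0.488, ωT=1.580681, cosh=2.532049, sinh=2.326214; start (x,ẋ)=(0.145400, 0.043500) → end (x,ẋ)=(0.393885, 1.178584)
phase 2: p=0.2152, T=0.579, ωT=1.875439, cosh=3.338485, sinh=3.185197; start (x,ẋ)=(0.393885, 1.178584) → end (x,ẋ)=(1.970707, 5.778206)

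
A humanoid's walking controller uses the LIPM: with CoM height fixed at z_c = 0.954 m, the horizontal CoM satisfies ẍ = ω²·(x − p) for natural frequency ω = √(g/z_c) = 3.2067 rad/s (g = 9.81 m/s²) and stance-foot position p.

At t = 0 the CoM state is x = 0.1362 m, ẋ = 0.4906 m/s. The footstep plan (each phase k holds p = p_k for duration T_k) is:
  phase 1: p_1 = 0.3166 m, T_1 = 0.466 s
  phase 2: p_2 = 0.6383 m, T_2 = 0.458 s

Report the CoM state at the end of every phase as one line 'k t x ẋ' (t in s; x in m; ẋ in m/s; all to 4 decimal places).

1 0.4660 0.2181 -0.0759
2 0.9240 -0.3712 -2.9445

phase 1: p=0.3166, T=0.466, ωT=1.494322, cosh=2.340358, sinh=2.115957; start (x,ẋ)=(0.136200, 0.490600) → end (x,ẋ)=(0.218124, -0.075878)
phase 2: p=0.6383, T=0.458, ωT=1.468669, cosh=2.286840, sinh=2.056608; start (x,ẋ)=(0.218124, -0.075878) → end (x,ẋ)=(-0.371239, -2.944548)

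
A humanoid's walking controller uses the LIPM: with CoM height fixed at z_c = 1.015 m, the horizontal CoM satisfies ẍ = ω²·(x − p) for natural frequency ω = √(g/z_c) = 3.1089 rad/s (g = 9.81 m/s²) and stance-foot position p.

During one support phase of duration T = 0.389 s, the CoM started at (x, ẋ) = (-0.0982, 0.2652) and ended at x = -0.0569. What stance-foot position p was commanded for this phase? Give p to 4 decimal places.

p = 0.0096

ωT = 3.1089·0.389 = 1.209362; cosh(ωT) = 1.824867, sinh(ωT) = 1.526479
x(T) = p + (x₀−p)·cosh(ωT) + (ẋ₀/ω)·sinh(ωT) ⇒ p·(1 − cosh) = x(T) − x₀·cosh − (ẋ₀/ω)·sinh
numerator   = -0.0569 − (-0.0982)·1.824867 − (0.2652/3.1089)·1.526479 = -0.007912
denominator = 1 − 1.824867 = -0.824867
p = -0.007912 / -0.824867 = 0.0096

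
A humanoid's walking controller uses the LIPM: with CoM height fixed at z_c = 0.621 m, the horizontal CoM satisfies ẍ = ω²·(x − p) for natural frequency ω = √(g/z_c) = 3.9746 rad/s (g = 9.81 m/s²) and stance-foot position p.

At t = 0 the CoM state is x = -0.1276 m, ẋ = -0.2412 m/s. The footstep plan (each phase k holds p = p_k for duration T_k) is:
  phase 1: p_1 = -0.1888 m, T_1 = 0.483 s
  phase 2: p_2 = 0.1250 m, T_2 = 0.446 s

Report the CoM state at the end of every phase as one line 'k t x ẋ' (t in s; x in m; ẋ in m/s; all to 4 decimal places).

phase 1: p=-0.1888, T=0.483, ωT=1.919732, cosh=3.482888, sinh=3.336242; start (x,ẋ)=(-0.127600, -0.241200) → end (x,ẋ)=(-0.178108, -0.028547)
phase 2: p=0.1250, T=0.446, ωT=1.772672, cosh=3.028219, sinh=2.858340; start (x,ẋ)=(-0.178108, -0.028547) → end (x,ẋ)=(-0.813408, -3.529986)

1 0.4830 -0.1781 -0.0285
2 0.9290 -0.8134 -3.5300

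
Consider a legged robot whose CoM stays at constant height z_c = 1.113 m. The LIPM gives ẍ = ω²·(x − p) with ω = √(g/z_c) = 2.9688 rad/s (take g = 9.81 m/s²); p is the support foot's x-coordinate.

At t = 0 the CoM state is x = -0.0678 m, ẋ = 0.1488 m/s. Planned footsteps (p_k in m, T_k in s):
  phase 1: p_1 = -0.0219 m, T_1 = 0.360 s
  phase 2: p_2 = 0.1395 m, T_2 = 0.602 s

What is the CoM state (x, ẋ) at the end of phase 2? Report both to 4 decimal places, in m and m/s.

phase 1: p=-0.0219, T=0.360, ωT=1.068768, cosh=1.627611, sinh=1.284179; start (x,ẋ)=(-0.067800, 0.148800) → end (x,ẋ)=(-0.032243, 0.067196)
phase 2: p=0.1395, T=0.602, ωT=1.787218, cosh=3.070118, sinh=2.902693; start (x,ẋ)=(-0.032243, 0.067196) → end (x,ẋ)=(-0.322070, -1.273695)

x = -0.3221, ẋ = -1.2737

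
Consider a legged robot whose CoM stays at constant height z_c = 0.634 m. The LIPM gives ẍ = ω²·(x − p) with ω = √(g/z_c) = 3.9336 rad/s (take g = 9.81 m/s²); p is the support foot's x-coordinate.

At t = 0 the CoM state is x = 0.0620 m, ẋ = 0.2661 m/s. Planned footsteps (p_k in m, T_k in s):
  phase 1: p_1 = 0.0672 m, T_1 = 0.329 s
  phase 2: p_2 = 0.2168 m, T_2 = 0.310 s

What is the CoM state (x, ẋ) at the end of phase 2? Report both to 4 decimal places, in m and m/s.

x = 0.3241, ẋ = 0.6192

phase 1: p=0.0672, T=0.329, ωT=1.294154, cosh=1.961020, sinh=1.686890; start (x,ẋ)=(0.062000, 0.266100) → end (x,ẋ)=(0.171117, 0.487322)
phase 2: p=0.2168, T=0.310, ωT=1.219416, cosh=1.840306, sinh=1.544904; start (x,ẋ)=(0.171117, 0.487322) → end (x,ẋ)=(0.324124, 0.619208)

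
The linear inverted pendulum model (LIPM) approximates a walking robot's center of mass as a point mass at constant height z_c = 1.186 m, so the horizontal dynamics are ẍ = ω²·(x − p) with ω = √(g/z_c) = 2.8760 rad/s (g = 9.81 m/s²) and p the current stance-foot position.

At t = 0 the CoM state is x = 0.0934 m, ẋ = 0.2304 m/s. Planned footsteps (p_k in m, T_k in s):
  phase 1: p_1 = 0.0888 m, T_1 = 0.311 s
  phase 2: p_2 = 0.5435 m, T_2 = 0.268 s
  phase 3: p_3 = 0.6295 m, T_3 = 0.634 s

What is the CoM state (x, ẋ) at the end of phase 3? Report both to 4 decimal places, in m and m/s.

x = -1.3183, ẋ = -5.4576

phase 1: p=0.0888, T=0.311, ωT=0.894436, cosh=1.427397, sinh=1.018559; start (x,ẋ)=(0.093400, 0.230400) → end (x,ẋ)=(0.176964, 0.342347)
phase 2: p=0.5435, T=0.268, ωT=0.770768, cosh=1.312042, sinh=0.849384; start (x,ẋ)=(0.176964, 0.342347) → end (x,ẋ)=(0.163697, -0.446210)
phase 3: p=0.6295, T=0.634, ωT=1.823384, cosh=3.177129, sinh=3.015651; start (x,ẋ)=(0.163697, -0.446210) → end (x,ẋ)=(-1.318294, -5.457584)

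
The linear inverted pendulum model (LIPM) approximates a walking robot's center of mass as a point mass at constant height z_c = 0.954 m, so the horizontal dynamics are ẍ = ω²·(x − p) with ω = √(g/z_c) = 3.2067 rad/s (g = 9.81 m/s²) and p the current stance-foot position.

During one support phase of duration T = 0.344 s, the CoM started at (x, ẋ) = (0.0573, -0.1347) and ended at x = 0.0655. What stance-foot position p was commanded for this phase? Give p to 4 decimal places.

ωT = 3.2067·0.344 = 1.103105; cosh(ωT) = 1.672674, sinh(ωT) = 1.340834
x(T) = p + (x₀−p)·cosh(ωT) + (ẋ₀/ω)·sinh(ωT) ⇒ p·(1 − cosh) = x(T) − x₀·cosh − (ẋ₀/ω)·sinh
numerator   = 0.0655 − (0.0573)·1.672674 − (-0.1347/3.2067)·1.340834 = 0.025979
denominator = 1 − 1.672674 = -0.672674
p = 0.025979 / -0.672674 = -0.0386

p = -0.0386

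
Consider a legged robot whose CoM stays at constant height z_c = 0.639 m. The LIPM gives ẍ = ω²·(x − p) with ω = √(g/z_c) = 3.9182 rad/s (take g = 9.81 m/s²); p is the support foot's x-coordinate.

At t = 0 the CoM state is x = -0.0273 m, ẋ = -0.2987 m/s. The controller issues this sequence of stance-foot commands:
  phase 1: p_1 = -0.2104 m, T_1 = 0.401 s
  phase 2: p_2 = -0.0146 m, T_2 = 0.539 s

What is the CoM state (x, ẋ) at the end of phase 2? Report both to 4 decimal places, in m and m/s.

x = 1.2928, ẋ = 5.1899

phase 1: p=-0.2104, T=0.401, ωT=1.571198, cosh=2.510104, sinh=2.302307; start (x,ẋ)=(-0.027300, -0.298700) → end (x,ẋ)=(0.073686, 0.901959)
phase 2: p=-0.0146, T=0.539, ωT=2.111910, cosh=4.192508, sinh=4.071501; start (x,ẋ)=(0.073686, 0.901959) → end (x,ẋ)=(1.292788, 5.189891)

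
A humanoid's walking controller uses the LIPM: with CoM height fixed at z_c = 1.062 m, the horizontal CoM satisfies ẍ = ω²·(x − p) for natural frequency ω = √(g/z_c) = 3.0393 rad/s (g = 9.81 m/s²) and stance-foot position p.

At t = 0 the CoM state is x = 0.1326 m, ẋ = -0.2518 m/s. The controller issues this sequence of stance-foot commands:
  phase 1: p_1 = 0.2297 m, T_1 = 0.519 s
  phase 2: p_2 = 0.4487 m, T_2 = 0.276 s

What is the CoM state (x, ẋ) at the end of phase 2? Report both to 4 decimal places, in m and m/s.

x = -0.8607, ẋ = -3.6880

phase 1: p=0.2297, T=0.519, ωT=1.577397, cosh=2.524423, sinh=2.317911; start (x,ẋ)=(0.132600, -0.251800) → end (x,ẋ)=(-0.207456, -1.319702)
phase 2: p=0.4487, T=0.276, ωT=0.838847, cosh=1.372953, sinh=0.940744; start (x,ẋ)=(-0.207456, -1.319702) → end (x,ẋ)=(-0.860654, -3.687972)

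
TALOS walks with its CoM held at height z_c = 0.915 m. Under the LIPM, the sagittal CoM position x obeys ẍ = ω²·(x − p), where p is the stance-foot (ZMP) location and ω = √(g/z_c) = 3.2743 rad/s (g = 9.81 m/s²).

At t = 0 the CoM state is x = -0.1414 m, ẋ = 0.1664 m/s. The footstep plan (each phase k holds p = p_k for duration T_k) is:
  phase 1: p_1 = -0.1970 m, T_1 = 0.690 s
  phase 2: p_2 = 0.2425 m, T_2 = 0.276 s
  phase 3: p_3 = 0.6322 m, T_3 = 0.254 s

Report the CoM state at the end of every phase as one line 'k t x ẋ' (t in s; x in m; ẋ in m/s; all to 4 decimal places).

phase 1: p=-0.1970, T=0.690, ωT=2.259267, cosh=4.840247, sinh=4.735820; start (x,ẋ)=(-0.141400, 0.166400) → end (x,ẋ)=(0.312792, 1.667578)
phase 2: p=0.2425, T=0.276, ωT=0.903707, cosh=1.436901, sinh=1.031836; start (x,ẋ)=(0.312792, 1.667578) → end (x,ẋ)=(0.869010, 2.633631)
phase 3: p=0.6322, T=0.254, ωT=0.831672, cosh=1.366239, sinh=0.930918; start (x,ẋ)=(0.869010, 2.633631) → end (x,ẋ)=(1.704508, 4.319990)

1 0.6900 0.3128 1.6676
2 0.9660 0.8690 2.6336
3 1.2200 1.7045 4.3200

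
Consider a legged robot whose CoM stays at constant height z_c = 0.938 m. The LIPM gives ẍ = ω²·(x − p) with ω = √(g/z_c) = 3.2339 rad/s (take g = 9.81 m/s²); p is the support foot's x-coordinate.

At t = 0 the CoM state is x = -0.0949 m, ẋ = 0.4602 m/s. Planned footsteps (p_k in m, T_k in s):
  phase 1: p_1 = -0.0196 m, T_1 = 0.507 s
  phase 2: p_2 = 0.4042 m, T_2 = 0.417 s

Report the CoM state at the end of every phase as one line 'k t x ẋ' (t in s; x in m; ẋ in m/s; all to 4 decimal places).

phase 1: p=-0.0196, T=0.507, ωT=1.639587, cosh=2.673551, sinh=2.479491; start (x,ẋ)=(-0.094900, 0.460200) → end (x,ẋ)=(0.131925, 0.626581)
phase 2: p=0.4042, T=0.417, ωT=1.348536, cosh=2.055702, sinh=1.796082; start (x,ẋ)=(0.131925, 0.626581) → end (x,ẋ)=(0.192483, -0.293402)

1 0.5070 0.1319 0.6266
2 0.9240 0.1925 -0.2934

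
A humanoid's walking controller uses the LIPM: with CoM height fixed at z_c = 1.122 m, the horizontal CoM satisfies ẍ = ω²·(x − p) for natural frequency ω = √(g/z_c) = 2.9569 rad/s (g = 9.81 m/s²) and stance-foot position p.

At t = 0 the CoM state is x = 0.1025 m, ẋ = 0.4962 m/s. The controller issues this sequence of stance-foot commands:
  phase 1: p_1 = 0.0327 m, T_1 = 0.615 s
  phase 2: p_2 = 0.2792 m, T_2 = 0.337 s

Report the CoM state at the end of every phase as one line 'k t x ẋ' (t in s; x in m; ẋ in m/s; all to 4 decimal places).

1 0.6150 0.7569 2.1884
2 0.9520 1.8801 5.0201

phase 1: p=0.0327, T=0.615, ωT=1.818493, cosh=3.162419, sinh=3.000149; start (x,ẋ)=(0.102500, 0.496200) → end (x,ẋ)=(0.756894, 2.188398)
phase 2: p=0.2792, T=0.337, ωT=0.996475, cosh=1.538948, sinh=1.169770; start (x,ẋ)=(0.756894, 2.188398) → end (x,ẋ)=(1.880092, 5.020124)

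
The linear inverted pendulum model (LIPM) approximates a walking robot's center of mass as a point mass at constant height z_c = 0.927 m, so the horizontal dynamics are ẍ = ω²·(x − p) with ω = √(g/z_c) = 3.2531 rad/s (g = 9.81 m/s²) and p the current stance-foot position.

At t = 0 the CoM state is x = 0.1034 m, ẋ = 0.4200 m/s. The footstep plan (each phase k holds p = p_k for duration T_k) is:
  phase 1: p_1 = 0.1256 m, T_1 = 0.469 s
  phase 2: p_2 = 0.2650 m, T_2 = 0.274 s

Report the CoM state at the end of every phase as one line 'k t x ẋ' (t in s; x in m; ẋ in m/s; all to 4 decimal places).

phase 1: p=0.1256, T=0.469, ωT=1.525704, cosh=2.407924, sinh=2.190456; start (x,ẋ)=(0.103400, 0.420000) → end (x,ẋ)=(0.354949, 0.853136)
phase 2: p=0.2650, T=0.274, ωT=0.891349, cosh=1.424260, sinh=1.014158; start (x,ẋ)=(0.354949, 0.853136) → end (x,ẋ)=(0.659076, 1.511842)

1 0.4690 0.3549 0.8531
2 0.7430 0.6591 1.5118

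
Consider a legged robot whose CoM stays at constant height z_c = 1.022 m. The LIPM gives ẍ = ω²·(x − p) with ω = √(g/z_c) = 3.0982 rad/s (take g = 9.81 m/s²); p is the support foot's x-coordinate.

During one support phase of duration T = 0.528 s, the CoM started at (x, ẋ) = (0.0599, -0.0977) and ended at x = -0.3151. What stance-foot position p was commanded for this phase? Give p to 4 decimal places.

ωT = 3.0982·0.528 = 1.635850; cosh(ωT) = 2.664302, sinh(ωT) = 2.469516
x(T) = p + (x₀−p)·cosh(ωT) + (ẋ₀/ω)·sinh(ωT) ⇒ p·(1 − cosh) = x(T) − x₀·cosh − (ẋ₀/ω)·sinh
numerator   = -0.3151 − (0.0599)·2.664302 − (-0.0977/3.0982)·2.469516 = -0.396817
denominator = 1 − 2.664302 = -1.664302
p = -0.396817 / -1.664302 = 0.2384

p = 0.2384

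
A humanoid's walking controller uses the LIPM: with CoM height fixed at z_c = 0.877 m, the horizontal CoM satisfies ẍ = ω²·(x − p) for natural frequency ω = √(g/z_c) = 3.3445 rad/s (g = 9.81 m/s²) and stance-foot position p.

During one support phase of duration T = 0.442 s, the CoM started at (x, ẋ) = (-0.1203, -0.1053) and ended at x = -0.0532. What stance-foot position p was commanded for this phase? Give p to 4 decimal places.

ωT = 3.3445·0.442 = 1.478269; cosh(ωT) = 2.306690, sinh(ωT) = 2.078658
x(T) = p + (x₀−p)·cosh(ωT) + (ẋ₀/ω)·sinh(ωT) ⇒ p·(1 − cosh) = x(T) − x₀·cosh − (ẋ₀/ω)·sinh
numerator   = -0.0532 − (-0.1203)·2.306690 − (-0.1053/3.3445)·2.078658 = 0.289740
denominator = 1 − 2.306690 = -1.306690
p = 0.289740 / -1.306690 = -0.2217

p = -0.2217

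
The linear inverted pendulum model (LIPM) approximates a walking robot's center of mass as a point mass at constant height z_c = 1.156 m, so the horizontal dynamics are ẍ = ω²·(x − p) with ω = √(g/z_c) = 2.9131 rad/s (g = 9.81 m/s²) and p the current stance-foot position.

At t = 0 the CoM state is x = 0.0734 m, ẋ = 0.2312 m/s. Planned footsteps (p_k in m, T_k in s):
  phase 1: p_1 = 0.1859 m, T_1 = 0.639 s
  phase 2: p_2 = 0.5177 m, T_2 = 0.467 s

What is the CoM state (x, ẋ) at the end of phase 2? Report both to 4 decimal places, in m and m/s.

phase 1: p=0.1859, T=0.639, ωT=1.861471, cosh=3.294318, sinh=3.138874; start (x,ẋ)=(0.073400, 0.231200) → end (x,ẋ)=(0.064408, -0.267037)
phase 2: p=0.5177, T=0.467, ωT=1.360418, cosh=2.077187, sinh=1.820634; start (x,ẋ)=(0.064408, -0.267037) → end (x,ẋ)=(-0.590766, -2.958806)

x = -0.5908, ẋ = -2.9588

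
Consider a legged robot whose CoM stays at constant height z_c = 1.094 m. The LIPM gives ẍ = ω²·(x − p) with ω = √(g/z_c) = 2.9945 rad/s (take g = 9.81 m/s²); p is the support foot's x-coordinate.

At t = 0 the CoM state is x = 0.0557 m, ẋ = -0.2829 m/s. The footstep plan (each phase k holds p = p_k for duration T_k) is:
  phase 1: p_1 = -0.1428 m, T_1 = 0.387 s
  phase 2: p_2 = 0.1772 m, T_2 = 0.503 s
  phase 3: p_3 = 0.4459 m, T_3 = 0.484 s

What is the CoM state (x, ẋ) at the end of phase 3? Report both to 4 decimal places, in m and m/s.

phase 1: p=-0.1428, T=0.387, ωT=1.158872, cosh=1.750088, sinh=1.436248; start (x,ẋ)=(0.055700, -0.282900) → end (x,ẋ)=(0.068906, 0.358618)
phase 2: p=0.1772, T=0.503, ωT=1.506234, cosh=2.365728, sinh=2.143985; start (x,ẋ)=(0.068906, 0.358618) → end (x,ẋ)=(0.177766, 0.153124)
phase 3: p=0.4459, T=0.484, ωT=1.449338, cosh=2.247509, sinh=2.012784; start (x,ẋ)=(0.177766, 0.153124) → end (x,ẋ)=(-0.053811, -1.271974)

x = -0.0538, ẋ = -1.2720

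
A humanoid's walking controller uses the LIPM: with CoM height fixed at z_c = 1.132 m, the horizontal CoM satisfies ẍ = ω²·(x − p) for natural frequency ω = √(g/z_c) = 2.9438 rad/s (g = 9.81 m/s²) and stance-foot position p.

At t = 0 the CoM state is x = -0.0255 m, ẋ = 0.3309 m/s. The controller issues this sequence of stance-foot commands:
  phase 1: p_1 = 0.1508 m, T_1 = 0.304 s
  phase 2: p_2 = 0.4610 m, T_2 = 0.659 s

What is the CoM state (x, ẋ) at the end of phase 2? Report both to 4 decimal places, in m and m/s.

phase 1: p=0.1508, T=0.304, ωT=0.894915, cosh=1.427885, sinh=1.019243; start (x,ẋ)=(-0.025500, 0.330900) → end (x,ẋ)=(0.013633, -0.056492)
phase 2: p=0.4610, T=0.659, ωT=1.939964, cosh=3.551105, sinh=3.407396; start (x,ẋ)=(0.013633, -0.056492) → end (x,ẋ)=(-1.193037, -4.688013)

x = -1.1930, ẋ = -4.6880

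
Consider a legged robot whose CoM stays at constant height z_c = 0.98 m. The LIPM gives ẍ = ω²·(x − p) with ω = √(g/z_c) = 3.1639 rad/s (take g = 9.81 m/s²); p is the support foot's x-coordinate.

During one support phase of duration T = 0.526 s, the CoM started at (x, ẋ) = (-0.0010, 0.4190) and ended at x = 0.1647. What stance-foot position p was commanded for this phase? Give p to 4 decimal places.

p = 0.0978

ωT = 3.1639·0.526 = 1.664211; cosh(ωT) = 2.735423, sinh(ωT) = 2.546083
x(T) = p + (x₀−p)·cosh(ωT) + (ẋ₀/ω)·sinh(ωT) ⇒ p·(1 − cosh) = x(T) − x₀·cosh − (ẋ₀/ω)·sinh
numerator   = 0.1647 − (-0.0010)·2.735423 − (0.4190/3.1639)·2.546083 = -0.169746
denominator = 1 − 2.735423 = -1.735423
p = -0.169746 / -1.735423 = 0.0978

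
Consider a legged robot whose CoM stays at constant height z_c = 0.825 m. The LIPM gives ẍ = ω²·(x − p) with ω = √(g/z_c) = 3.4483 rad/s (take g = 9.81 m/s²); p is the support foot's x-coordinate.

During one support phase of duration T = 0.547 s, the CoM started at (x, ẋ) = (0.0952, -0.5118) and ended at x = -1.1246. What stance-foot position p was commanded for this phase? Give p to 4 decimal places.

ωT = 3.4483·0.547 = 1.886220; cosh(ωT) = 3.373020, sinh(ωT) = 3.221376
x(T) = p + (x₀−p)·cosh(ωT) + (ẋ₀/ω)·sinh(ωT) ⇒ p·(1 − cosh) = x(T) − x₀·cosh − (ẋ₀/ω)·sinh
numerator   = -1.1246 − (0.0952)·3.373020 − (-0.5118/3.4483)·3.221376 = -0.967592
denominator = 1 − 3.373020 = -2.373020
p = -0.967592 / -2.373020 = 0.4077

p = 0.4077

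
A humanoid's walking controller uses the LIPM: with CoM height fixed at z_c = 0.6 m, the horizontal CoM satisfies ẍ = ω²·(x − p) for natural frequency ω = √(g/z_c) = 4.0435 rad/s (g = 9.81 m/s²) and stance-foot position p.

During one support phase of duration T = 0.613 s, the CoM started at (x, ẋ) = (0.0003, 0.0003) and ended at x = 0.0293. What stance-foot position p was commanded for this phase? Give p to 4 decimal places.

p = -0.0054

ωT = 4.0435·0.613 = 2.478665; cosh(ωT) = 6.004597, sinh(ωT) = 5.920742
x(T) = p + (x₀−p)·cosh(ωT) + (ẋ₀/ω)·sinh(ωT) ⇒ p·(1 − cosh) = x(T) − x₀·cosh − (ẋ₀/ω)·sinh
numerator   = 0.0293 − (0.0003)·6.004597 − (0.0003/4.0435)·5.920742 = 0.027059
denominator = 1 − 6.004597 = -5.004597
p = 0.027059 / -5.004597 = -0.0054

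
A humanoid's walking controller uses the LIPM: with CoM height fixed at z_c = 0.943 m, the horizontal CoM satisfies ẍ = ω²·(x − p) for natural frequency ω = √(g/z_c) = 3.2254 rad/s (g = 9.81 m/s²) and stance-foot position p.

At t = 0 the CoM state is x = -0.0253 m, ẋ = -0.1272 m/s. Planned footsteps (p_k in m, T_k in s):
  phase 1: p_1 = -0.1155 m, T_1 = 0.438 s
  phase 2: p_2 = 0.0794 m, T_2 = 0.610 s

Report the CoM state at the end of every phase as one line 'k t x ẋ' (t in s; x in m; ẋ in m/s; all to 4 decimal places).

1 0.4380 0.0045 0.2853
2 1.0480 0.1166 0.1936

phase 1: p=-0.1155, T=0.438, ωT=1.412725, cosh=2.175306, sinh=1.931827; start (x,ẋ)=(-0.025300, -0.127200) → end (x,ẋ)=(0.004527, 0.285330)
phase 2: p=0.0794, T=0.610, ωT=1.967494, cosh=3.646268, sinh=3.506461; start (x,ẋ)=(0.004527, 0.285330) → end (x,ẋ)=(0.116587, 0.193596)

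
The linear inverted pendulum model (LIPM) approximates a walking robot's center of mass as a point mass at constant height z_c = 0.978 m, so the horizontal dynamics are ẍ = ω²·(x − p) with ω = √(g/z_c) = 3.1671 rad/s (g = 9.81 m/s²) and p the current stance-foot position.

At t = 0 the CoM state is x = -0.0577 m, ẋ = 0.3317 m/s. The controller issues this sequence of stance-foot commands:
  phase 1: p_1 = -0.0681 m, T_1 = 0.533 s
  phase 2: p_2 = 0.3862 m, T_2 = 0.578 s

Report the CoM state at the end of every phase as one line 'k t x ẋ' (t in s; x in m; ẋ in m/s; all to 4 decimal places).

1 0.5330 0.2346 1.0138
2 1.1110 0.8738 1.7837

phase 1: p=-0.0681, T=0.533, ωT=1.688064, cosh=2.796939, sinh=2.612062; start (x,ẋ)=(-0.057700, 0.331700) → end (x,ẋ)=(0.234557, 1.013780)
phase 2: p=0.3862, T=0.578, ωT=1.830584, cosh=3.198924, sinh=3.038604; start (x,ẋ)=(0.234557, 1.013780) → end (x,ẋ)=(0.873756, 1.783663)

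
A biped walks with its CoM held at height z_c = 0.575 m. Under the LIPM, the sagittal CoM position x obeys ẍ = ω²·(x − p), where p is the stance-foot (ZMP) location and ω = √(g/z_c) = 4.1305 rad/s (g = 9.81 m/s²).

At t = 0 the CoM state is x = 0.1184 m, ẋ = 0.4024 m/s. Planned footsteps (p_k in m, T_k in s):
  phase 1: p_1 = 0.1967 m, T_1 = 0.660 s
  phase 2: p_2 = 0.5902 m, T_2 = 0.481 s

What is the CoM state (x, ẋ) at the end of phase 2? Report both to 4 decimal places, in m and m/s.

x = 0.1926, ẋ = -1.4130

phase 1: p=0.1967, T=0.660, ωT=2.726130, cosh=7.669568, sinh=7.604096; start (x,ẋ)=(0.118400, 0.402400) → end (x,ẋ)=(0.336976, 0.626932)
phase 2: p=0.5902, T=0.481, ωT=1.986770, cosh=3.714542, sinh=3.577404; start (x,ẋ)=(0.336976, 0.626932) → end (x,ẋ)=(0.192572, -1.412991)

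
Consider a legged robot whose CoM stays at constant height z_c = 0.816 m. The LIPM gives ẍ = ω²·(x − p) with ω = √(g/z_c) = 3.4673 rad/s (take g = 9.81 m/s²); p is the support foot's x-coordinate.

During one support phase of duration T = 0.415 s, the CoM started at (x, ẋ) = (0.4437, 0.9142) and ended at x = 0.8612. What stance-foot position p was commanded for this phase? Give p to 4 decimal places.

p = 0.5310

ωT = 3.4673·0.415 = 1.438929; cosh(ωT) = 2.226681, sinh(ωT) = 1.989499
x(T) = p + (x₀−p)·cosh(ωT) + (ẋ₀/ω)·sinh(ωT) ⇒ p·(1 − cosh) = x(T) − x₀·cosh − (ẋ₀/ω)·sinh
numerator   = 0.8612 − (0.4437)·2.226681 − (0.9142/3.4673)·1.989499 = -0.651336
denominator = 1 − 2.226681 = -1.226681
p = -0.651336 / -1.226681 = 0.5310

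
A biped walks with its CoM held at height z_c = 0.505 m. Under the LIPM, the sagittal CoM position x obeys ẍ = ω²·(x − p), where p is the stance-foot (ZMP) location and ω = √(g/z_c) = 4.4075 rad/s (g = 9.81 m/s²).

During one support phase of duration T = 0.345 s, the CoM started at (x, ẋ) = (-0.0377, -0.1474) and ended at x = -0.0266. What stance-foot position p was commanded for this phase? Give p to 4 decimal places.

ωT = 4.4075·0.345 = 1.520587; cosh(ωT) = 2.396748, sinh(ωT) = 2.178164
x(T) = p + (x₀−p)·cosh(ωT) + (ẋ₀/ω)·sinh(ωT) ⇒ p·(1 − cosh) = x(T) − x₀·cosh − (ẋ₀/ω)·sinh
numerator   = -0.0266 − (-0.0377)·2.396748 − (-0.1474/4.4075)·2.178164 = 0.136602
denominator = 1 − 2.396748 = -1.396748
p = 0.136602 / -1.396748 = -0.0978

p = -0.0978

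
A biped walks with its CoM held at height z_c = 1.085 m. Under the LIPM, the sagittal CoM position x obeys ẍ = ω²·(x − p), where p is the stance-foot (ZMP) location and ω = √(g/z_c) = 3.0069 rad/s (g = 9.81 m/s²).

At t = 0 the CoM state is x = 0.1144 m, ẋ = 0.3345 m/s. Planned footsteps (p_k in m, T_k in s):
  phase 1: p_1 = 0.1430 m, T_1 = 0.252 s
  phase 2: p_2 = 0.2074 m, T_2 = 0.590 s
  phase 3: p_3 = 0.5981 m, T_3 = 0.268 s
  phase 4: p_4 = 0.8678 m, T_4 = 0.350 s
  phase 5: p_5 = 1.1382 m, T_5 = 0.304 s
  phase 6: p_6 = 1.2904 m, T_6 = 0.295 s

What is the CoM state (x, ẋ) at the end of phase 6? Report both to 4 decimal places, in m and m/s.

phase 1: p=0.1430, T=0.252, ωT=0.757739, cosh=1.301086, sinh=0.832361; start (x,ẋ)=(0.114400, 0.334500) → end (x,ẋ)=(0.198384, 0.363632)
phase 2: p=0.2074, T=0.590, ωT=1.774071, cosh=3.032222, sinh=2.862581; start (x,ẋ)=(0.198384, 0.363632) → end (x,ẋ)=(0.526242, 1.025011)
phase 3: p=0.5981, T=0.268, ωT=0.805849, cosh=1.342653, sinh=0.895944; start (x,ẋ)=(0.526242, 1.025011) → end (x,ẋ)=(0.807034, 1.182646)
phase 4: p=0.8678, T=0.350, ωT=1.052415, cosh=1.606827, sinh=1.257734; start (x,ẋ)=(0.807034, 1.182646) → end (x,ẋ)=(1.264840, 1.670498)
phase 5: p=1.1382, T=0.304, ωT=0.914098, cosh=1.447701, sinh=1.046822; start (x,ẋ)=(1.264840, 1.670498) → end (x,ẋ)=(1.903103, 2.817003)
phase 6: p=1.2904, T=0.295, ωT=0.887035, cosh=1.419898, sinh=1.008023; start (x,ẋ)=(1.903103, 2.817003) → end (x,ẋ)=(3.104739, 5.856976)

x = 3.1047, ẋ = 5.8570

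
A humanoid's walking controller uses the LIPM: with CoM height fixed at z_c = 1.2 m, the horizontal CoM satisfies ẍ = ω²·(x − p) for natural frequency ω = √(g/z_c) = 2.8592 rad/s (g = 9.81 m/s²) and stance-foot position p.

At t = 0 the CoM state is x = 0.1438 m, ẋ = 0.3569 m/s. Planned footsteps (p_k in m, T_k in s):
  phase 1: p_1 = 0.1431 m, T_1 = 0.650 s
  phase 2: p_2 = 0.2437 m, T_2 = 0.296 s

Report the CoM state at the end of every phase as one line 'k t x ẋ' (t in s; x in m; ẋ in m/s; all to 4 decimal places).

phase 1: p=0.1431, T=0.650, ωT=1.858480, cosh=3.284945, sinh=3.129035; start (x,ẋ)=(0.143800, 0.356900) → end (x,ẋ)=(0.535982, 1.178659)
phase 2: p=0.2437, T=0.296, ωT=0.846323, cosh=1.380025, sinh=0.951035; start (x,ẋ)=(0.535982, 1.178659) → end (x,ẋ)=(1.039105, 2.421352)

1 0.6500 0.5360 1.1787
2 0.9460 1.0391 2.4214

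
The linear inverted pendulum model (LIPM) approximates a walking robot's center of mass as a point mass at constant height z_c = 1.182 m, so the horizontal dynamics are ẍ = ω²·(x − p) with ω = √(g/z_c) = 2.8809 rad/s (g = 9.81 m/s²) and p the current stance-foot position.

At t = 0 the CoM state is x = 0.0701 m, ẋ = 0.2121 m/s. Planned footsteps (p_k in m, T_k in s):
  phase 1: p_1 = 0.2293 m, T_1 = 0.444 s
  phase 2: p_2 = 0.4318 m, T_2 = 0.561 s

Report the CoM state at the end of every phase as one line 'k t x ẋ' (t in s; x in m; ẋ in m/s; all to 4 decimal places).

1 0.4440 0.0431 -0.3496
2 1.0050 -0.8784 -3.6217

phase 1: p=0.2293, T=0.444, ωT=1.279120, cosh=1.935878, sinh=1.657596; start (x,ẋ)=(0.070100, 0.212100) → end (x,ẋ)=(0.043145, -0.349639)
phase 2: p=0.4318, T=0.561, ωT=1.616185, cosh=2.616252, sinh=2.417597; start (x,ẋ)=(0.043145, -0.349639) → end (x,ẋ)=(-0.878430, -3.621669)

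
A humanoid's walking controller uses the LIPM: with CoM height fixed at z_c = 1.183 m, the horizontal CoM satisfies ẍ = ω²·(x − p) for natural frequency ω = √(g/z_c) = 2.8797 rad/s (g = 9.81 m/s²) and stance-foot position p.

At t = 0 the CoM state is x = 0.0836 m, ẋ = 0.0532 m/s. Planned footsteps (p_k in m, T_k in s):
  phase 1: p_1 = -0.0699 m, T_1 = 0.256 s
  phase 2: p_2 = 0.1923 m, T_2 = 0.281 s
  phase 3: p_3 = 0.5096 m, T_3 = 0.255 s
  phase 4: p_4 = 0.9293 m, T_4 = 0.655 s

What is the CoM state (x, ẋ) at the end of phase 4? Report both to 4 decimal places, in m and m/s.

phase 1: p=-0.0699, T=0.256, ωT=0.737203, cosh=1.284266, sinh=0.805816; start (x,ẋ)=(0.083600, 0.053200) → end (x,ẋ)=(0.142122, 0.424521)
phase 2: p=0.1923, T=0.281, ωT=0.809196, cosh=1.345658, sinh=0.900442; start (x,ẋ)=(0.142122, 0.424521) → end (x,ẋ)=(0.257519, 0.441147)
phase 3: p=0.5096, T=0.255, ωT=0.734324, cosh=1.281951, sinh=0.802121; start (x,ẋ)=(0.257519, 0.441147) → end (x,ẋ)=(0.309323, -0.016745)
phase 4: p=0.9293, T=0.655, ωT=1.886204, cosh=3.372966, sinh=3.221320; start (x,ẋ)=(0.309323, -0.016745) → end (x,ẋ)=(-1.180593, -5.807657)

x = -1.1806, ẋ = -5.8077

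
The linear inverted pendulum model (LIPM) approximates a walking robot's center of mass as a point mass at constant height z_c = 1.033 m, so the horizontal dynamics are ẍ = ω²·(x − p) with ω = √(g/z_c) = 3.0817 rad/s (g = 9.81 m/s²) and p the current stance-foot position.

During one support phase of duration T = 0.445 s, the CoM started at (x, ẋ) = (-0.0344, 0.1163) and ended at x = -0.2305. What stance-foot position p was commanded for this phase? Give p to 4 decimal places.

p = 0.2077

ωT = 3.0817·0.445 = 1.371357; cosh(ωT) = 2.097228, sinh(ωT) = 1.843465
x(T) = p + (x₀−p)·cosh(ωT) + (ẋ₀/ω)·sinh(ωT) ⇒ p·(1 − cosh) = x(T) − x₀·cosh − (ẋ₀/ω)·sinh
numerator   = -0.2305 − (-0.0344)·2.097228 − (0.1163/3.0817)·1.843465 = -0.227926
denominator = 1 − 2.097228 = -1.097228
p = -0.227926 / -1.097228 = 0.2077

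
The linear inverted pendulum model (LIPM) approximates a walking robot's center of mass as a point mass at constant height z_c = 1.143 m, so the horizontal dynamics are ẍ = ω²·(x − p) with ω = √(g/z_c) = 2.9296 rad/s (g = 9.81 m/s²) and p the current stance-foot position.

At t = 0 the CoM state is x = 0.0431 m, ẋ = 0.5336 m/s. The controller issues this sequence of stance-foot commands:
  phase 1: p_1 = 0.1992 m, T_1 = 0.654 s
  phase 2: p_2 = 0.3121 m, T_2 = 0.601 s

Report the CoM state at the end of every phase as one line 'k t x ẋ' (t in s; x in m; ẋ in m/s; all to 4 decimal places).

phase 1: p=0.1992, T=0.654, ωT=1.915958, cosh=3.470324, sinh=3.323123; start (x,ẋ)=(0.043100, 0.533600) → end (x,ẋ)=(0.262759, 0.332065)
phase 2: p=0.3121, T=0.601, ωT=1.760690, cosh=2.994187, sinh=2.822260; start (x,ẋ)=(0.262759, 0.332065) → end (x,ẋ)=(0.484263, 0.586311)

1 0.6540 0.2628 0.3321
2 1.2550 0.4843 0.5863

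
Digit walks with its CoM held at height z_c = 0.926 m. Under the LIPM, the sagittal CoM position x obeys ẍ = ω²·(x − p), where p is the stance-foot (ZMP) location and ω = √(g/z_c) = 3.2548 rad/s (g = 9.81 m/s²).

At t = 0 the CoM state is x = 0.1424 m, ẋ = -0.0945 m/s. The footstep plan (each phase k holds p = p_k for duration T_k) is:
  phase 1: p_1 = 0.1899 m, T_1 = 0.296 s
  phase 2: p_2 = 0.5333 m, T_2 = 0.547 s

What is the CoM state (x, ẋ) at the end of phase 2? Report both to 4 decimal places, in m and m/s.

phase 1: p=0.1899, T=0.296, ωT=0.963421, cosh=1.501116, sinh=1.119530; start (x,ẋ)=(0.142400, -0.094500) → end (x,ẋ)=(0.086093, -0.314938)
phase 2: p=0.5333, T=0.547, ωT=1.780376, cosh=3.050329, sinh=2.881755; start (x,ẋ)=(0.086093, -0.314938) → end (x,ẋ)=(-1.109672, -5.155263)

x = -1.1097, ẋ = -5.1553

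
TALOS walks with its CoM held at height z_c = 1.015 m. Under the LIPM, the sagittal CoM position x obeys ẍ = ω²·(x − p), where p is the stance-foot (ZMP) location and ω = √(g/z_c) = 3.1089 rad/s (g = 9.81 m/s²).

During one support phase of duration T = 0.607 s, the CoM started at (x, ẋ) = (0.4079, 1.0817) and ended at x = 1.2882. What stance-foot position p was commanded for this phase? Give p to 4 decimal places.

p = 0.5096

ωT = 3.1089·0.607 = 1.887102; cosh(ωT) = 3.375863, sinh(ωT) = 3.224353
x(T) = p + (x₀−p)·cosh(ωT) + (ẋ₀/ω)·sinh(ωT) ⇒ p·(1 − cosh) = x(T) − x₀·cosh − (ẋ₀/ω)·sinh
numerator   = 1.2882 − (0.4079)·3.375863 − (1.0817/3.1089)·3.224353 = -1.210685
denominator = 1 − 3.375863 = -2.375863
p = -1.210685 / -2.375863 = 0.5096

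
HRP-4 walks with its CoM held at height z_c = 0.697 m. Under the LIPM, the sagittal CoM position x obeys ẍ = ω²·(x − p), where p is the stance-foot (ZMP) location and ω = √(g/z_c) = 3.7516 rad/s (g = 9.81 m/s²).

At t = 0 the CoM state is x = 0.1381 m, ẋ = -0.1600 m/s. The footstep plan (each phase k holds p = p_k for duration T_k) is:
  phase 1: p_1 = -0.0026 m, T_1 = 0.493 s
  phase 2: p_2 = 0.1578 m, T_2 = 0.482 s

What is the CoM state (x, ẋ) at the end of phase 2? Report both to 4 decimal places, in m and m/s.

phase 1: p=-0.0026, T=0.493, ωT=1.849539, cosh=3.257098, sinh=3.099789; start (x,ẋ)=(0.138100, -0.160000) → end (x,ẋ)=(0.323472, 1.115088)
phase 2: p=0.1578, T=0.482, ωT=1.808271, cosh=3.131915, sinh=2.967978; start (x,ẋ)=(0.323472, 1.115088) → end (x,ẋ)=(1.558844, 5.337069)

x = 1.5588, ẋ = 5.3371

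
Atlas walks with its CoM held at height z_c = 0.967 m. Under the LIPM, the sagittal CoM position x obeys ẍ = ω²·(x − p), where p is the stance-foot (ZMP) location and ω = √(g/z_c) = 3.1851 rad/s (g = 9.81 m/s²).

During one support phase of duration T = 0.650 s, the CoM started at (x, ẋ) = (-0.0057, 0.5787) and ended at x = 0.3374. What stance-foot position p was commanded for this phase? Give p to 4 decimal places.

ωT = 3.1851·0.650 = 2.070315; cosh(ωT) = 4.026733, sinh(ωT) = 3.900587
x(T) = p + (x₀−p)·cosh(ωT) + (ẋ₀/ω)·sinh(ωT) ⇒ p·(1 − cosh) = x(T) − x₀·cosh − (ẋ₀/ω)·sinh
numerator   = 0.3374 − (-0.0057)·4.026733 − (0.5787/3.1851)·3.900587 = -0.348344
denominator = 1 − 4.026733 = -3.026733
p = -0.348344 / -3.026733 = 0.1151

p = 0.1151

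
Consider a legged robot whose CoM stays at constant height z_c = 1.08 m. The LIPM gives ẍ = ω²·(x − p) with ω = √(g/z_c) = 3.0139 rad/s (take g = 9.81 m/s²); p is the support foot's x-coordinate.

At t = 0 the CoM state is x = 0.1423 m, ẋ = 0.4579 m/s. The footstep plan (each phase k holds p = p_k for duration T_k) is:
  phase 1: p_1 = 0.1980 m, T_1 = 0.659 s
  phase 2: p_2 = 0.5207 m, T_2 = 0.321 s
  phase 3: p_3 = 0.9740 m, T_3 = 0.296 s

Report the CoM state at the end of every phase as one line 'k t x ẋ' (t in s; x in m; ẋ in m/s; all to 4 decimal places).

1 0.6590 0.5344 1.0997
2 0.9800 0.9520 1.7022
3 1.2760 1.5161 2.3585

phase 1: p=0.1980, T=0.659, ωT=1.986160, cosh=3.712359, sinh=3.575138; start (x,ẋ)=(0.142300, 0.457900) → end (x,ẋ)=(0.534390, 1.099716)
phase 2: p=0.5207, T=0.321, ωT=0.967462, cosh=1.505652, sinh=1.125606; start (x,ẋ)=(0.534390, 1.099716) → end (x,ẋ)=(0.952025, 1.702232)
phase 3: p=0.9740, T=0.296, ωT=0.892114, cosh=1.425036, sinh=1.015248; start (x,ẋ)=(0.952025, 1.702232) → end (x,ẋ)=(1.516091, 2.358502)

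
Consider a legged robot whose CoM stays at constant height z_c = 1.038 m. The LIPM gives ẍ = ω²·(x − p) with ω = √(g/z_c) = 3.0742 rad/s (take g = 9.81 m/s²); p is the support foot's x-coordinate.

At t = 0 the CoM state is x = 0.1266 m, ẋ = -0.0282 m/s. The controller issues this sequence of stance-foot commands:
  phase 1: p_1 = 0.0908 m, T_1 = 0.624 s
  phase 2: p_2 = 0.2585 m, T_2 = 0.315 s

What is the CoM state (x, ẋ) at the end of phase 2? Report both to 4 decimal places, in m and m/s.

x = 0.2458, ẋ = 0.1491

phase 1: p=0.0908, T=0.624, ωT=1.918301, cosh=3.478117, sinh=3.331261; start (x,ẋ)=(0.126600, -0.028200) → end (x,ẋ)=(0.184759, 0.268544)
phase 2: p=0.2585, T=0.315, ωT=0.968373, cosh=1.506678, sinh=1.126978; start (x,ẋ)=(0.184759, 0.268544) → end (x,ẋ)=(0.245841, 0.149127)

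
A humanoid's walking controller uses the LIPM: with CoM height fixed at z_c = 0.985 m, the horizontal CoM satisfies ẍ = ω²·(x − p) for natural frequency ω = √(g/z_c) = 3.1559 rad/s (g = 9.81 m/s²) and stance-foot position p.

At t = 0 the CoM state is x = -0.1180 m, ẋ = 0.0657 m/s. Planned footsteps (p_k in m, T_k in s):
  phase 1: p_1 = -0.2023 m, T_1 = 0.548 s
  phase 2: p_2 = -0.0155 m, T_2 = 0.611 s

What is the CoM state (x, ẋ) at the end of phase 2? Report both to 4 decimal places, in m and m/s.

x = 1.3672, ẋ = 4.4441

phase 1: p=-0.2023, T=0.548, ωT=1.729433, cosh=2.907421, sinh=2.730036; start (x,ẋ)=(-0.118000, 0.065700) → end (x,ẋ)=(0.099630, 0.917323)
phase 2: p=-0.0155, T=0.611, ωT=1.928255, cosh=3.511450, sinh=3.366048; start (x,ẋ)=(0.099630, 0.917323) → end (x,ẋ)=(1.367179, 4.444148)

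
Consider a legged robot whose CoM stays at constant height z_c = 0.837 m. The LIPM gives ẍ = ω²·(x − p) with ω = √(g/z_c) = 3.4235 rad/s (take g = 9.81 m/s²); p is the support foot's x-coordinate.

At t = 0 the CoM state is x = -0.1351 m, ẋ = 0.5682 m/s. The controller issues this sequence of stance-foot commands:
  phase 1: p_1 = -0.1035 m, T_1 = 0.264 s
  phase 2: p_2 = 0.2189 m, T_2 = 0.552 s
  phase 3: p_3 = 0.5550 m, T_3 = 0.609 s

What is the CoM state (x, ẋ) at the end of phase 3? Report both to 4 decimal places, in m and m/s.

phase 1: p=-0.1035, T=0.264, ωT=0.903804, cosh=1.437002, sinh=1.031976; start (x,ẋ)=(-0.135100, 0.568200) → end (x,ẋ)=(0.022368, 0.704863)
phase 2: p=0.2189, T=0.552, ωT=1.889772, cosh=3.384483, sinh=3.233377; start (x,ẋ)=(0.022368, 0.704863) → end (x,ẋ)=(0.219460, 0.210094)
phase 3: p=0.5550, T=0.609, ωT=2.084912, cosh=4.084099, sinh=3.959781; start (x,ẋ)=(0.219460, 0.210094) → end (x,ẋ)=(-0.572375, -3.690642)

x = -0.5724, ẋ = -3.6906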